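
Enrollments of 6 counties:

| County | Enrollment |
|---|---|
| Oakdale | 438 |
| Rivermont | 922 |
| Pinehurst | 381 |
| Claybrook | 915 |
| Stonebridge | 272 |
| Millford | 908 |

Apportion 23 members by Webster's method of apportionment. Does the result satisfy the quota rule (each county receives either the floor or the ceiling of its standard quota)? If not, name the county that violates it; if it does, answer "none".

Standard quotas: Oakdale 2.626, Rivermont 5.528, Pinehurst 2.284, Claybrook 5.486, Stonebridge 1.631, Millford 5.444.
Webster allocation: Oakdale 3, Rivermont 6, Pinehurst 2, Claybrook 5, Stonebridge 2, Millford 5.
Every allocation lies between the lower and upper quota.

none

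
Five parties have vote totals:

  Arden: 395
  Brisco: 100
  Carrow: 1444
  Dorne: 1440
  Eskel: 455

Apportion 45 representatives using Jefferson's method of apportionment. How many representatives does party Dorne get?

Standard divisor 3834/45 ≈ 85.2; standard quotas: Arden 4.636, Brisco 1.174, Carrow 16.948, Dorne 16.901, Eskel 5.340.
Rounding down gives 4, 1, 16, 16, 5 = 42 seats, so the divisor must be adjusted.
With modified divisor 80.1: modified quotas Arden 4.931, Brisco 1.248, Carrow 18.027, Dorne 17.978, Eskel 5.680.
Rounding down: Arden 4, Brisco 1, Carrow 18, Dorne 17, Eskel 5 (total 45).
Dorne receives 17.

17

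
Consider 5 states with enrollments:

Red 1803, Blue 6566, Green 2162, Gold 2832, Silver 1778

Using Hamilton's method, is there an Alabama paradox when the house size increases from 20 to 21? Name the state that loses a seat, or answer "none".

none

At 20 seats: Red 2, Blue 9, Green 3, Gold 4, Silver 2.
At 21 seats: Red 3, Blue 9, Green 3, Gold 4, Silver 2.
No state's allocation decreased.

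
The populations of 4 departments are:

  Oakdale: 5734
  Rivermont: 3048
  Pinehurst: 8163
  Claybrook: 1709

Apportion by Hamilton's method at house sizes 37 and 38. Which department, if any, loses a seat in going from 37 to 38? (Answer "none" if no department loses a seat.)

At 37 seats: Oakdale 11, Rivermont 6, Pinehurst 16, Claybrook 4.
At 38 seats: Oakdale 12, Rivermont 6, Pinehurst 17, Claybrook 3.
Claybrook drops from 4 to 3.

Claybrook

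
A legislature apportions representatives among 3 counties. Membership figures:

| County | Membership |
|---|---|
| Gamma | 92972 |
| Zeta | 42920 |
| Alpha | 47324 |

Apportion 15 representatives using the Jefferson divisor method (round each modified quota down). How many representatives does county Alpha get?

Standard divisor 183216/15 ≈ 12214.4; standard quotas: Gamma 7.612, Zeta 3.514, Alpha 3.874.
Rounding down gives 7, 3, 3 = 13 seats, so the divisor must be adjusted.
With modified divisor 11200: modified quotas Gamma 8.301, Zeta 3.832, Alpha 4.225.
Rounding down: Gamma 8, Zeta 3, Alpha 4 (total 15).
Alpha receives 4.

4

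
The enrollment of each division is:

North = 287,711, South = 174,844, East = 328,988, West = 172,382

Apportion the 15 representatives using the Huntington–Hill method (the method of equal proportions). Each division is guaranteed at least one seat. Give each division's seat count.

With divisor 67354: modified quotas North 4.272, South 2.596, East 4.884, West 2.559.
Geometric-mean thresholds: North √(4·5)=4.472, South √(2·3)=2.449, East √(4·5)=4.472, West √(2·3)=2.449.
Each quota rounded against its threshold gives North 4, South 3, East 5, West 3 (total 15).

North 4; South 3; East 5; West 3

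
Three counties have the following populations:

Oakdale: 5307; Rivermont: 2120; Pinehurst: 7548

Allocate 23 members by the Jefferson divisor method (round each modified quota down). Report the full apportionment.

Standard divisor 14975/23 ≈ 651.087; standard quotas: Oakdale 8.151, Rivermont 3.256, Pinehurst 11.593.
Rounding down gives 8, 3, 11 = 22 seats, so the divisor must be adjusted.
With modified divisor 600: modified quotas Oakdale 8.845, Rivermont 3.533, Pinehurst 12.580.
Rounding down: Oakdale 8, Rivermont 3, Pinehurst 12 (total 23).

Oakdale 8; Rivermont 3; Pinehurst 12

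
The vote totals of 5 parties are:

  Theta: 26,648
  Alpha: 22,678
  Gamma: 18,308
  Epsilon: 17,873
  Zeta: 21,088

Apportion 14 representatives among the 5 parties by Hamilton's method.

The standard divisor is 106595/14 ≈ 7613.929.
Standard quotas: Theta 3.4999, Alpha 2.9785, Gamma 2.4045, Epsilon 2.3474, Zeta 2.7697.
Lower quotas: Theta 3, Alpha 2, Gamma 2, Epsilon 2, Zeta 2 (sum 11, leaving 3 seats).
Remainders in descending order: Alpha 0.9785, Zeta 0.7697, Theta 0.4999, Gamma 0.4045, Epsilon 0.3474.
The surplus seats go to Alpha, Zeta, Theta.

Theta=4, Alpha=3, Gamma=2, Epsilon=2, Zeta=3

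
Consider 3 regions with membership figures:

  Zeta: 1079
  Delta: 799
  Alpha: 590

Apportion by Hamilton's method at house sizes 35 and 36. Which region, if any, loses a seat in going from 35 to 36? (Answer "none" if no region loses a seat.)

Alpha

At 35 seats: Zeta 15, Delta 11, Alpha 9.
At 36 seats: Zeta 16, Delta 12, Alpha 8.
Alpha drops from 9 to 8.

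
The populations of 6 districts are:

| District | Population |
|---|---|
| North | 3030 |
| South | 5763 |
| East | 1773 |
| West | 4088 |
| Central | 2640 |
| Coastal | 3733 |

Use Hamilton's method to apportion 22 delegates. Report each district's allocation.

Total 21027; standard divisor 21027/22 ≈ 955.773.
Standard quotas: North 3.1702, South 6.0297, East 1.8550, West 4.2772, Central 2.7622, Coastal 3.9057.
Lower quotas: North 3, South 6, East 1, West 4, Central 2, Coastal 3 (sum 19, leaving 3 seats).
Remainders in descending order: Coastal 0.9057, East 0.8550, Central 0.7622, West 0.2772, North 0.1702, South 0.0297.
The surplus seats go to Coastal, East, Central.

North 3, South 6, East 2, West 4, Central 3, Coastal 4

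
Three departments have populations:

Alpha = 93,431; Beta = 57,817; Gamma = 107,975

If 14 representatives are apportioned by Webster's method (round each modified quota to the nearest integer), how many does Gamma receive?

6

Standard divisor 259223/14 ≈ 18515.929; standard quotas: Alpha 5.046, Beta 3.123, Gamma 5.831.
Rounding to the nearest integer gives Alpha 5, Beta 3, Gamma 6 — total 14, matching the house size, so no adjustment is needed.
Gamma receives 6.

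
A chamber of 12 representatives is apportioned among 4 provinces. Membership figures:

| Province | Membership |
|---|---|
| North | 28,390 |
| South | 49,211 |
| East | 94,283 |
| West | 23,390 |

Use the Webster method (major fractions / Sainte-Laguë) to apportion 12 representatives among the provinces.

Standard divisor 195274/12 ≈ 16272.833; standard quotas: North 1.745, South 3.024, East 5.794, West 1.437.
Rounding to the nearest integer gives North 2, South 3, East 6, West 1 — total 12, matching the house size, so no adjustment is needed.

North=2; South=3; East=6; West=1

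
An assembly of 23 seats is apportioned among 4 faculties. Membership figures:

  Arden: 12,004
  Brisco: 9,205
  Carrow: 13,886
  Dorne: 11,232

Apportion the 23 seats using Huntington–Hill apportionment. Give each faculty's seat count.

Arden 6, Brisco 5, Carrow 7, Dorne 5

With divisor 2054: modified quotas Arden 5.844, Brisco 4.481, Carrow 6.760, Dorne 5.468.
Geometric-mean thresholds: Arden √(5·6)=5.477, Brisco √(4·5)=4.472, Carrow √(6·7)=6.481, Dorne √(5·6)=5.477.
Each quota rounded against its threshold gives Arden 6, Brisco 5, Carrow 7, Dorne 5 (total 23).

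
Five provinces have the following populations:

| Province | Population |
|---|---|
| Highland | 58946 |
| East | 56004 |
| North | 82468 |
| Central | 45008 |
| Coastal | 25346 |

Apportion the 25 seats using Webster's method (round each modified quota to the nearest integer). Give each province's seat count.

Standard divisor 267772/25 ≈ 10710.88; standard quotas: Highland 5.503, East 5.229, North 7.699, Central 4.202, Coastal 2.366.
Rounding to the nearest integer gives Highland 6, East 5, North 8, Central 4, Coastal 2 — total 25, matching the house size, so no adjustment is needed.

Highland: 6, East: 5, North: 8, Central: 4, Coastal: 2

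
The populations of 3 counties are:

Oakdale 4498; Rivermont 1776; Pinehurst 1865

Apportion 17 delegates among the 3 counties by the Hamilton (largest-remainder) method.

Oakdale=9, Rivermont=4, Pinehurst=4

The standard divisor is 8139/17 ≈ 478.765.
Standard quotas: Oakdale 9.395, Rivermont 3.710, Pinehurst 3.895.
Lower quotas: Oakdale 9, Rivermont 3, Pinehurst 3 (sum 15, leaving 2 seats).
Remainders in descending order: Pinehurst 0.895, Rivermont 0.710, Oakdale 0.395.
The surplus seats go to Pinehurst, Rivermont.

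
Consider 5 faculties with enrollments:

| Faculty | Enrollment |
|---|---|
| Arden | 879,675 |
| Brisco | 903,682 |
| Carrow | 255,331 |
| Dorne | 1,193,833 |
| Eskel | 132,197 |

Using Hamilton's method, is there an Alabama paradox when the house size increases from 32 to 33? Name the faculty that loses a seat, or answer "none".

Carrow

At 32 seats: Arden 8, Brisco 9, Carrow 3, Dorne 11, Eskel 1.
At 33 seats: Arden 9, Brisco 9, Carrow 2, Dorne 12, Eskel 1.
Carrow drops from 3 to 2.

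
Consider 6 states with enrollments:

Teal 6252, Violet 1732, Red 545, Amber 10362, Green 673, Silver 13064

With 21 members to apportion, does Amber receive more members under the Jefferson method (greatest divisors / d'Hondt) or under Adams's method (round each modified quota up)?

Jefferson

Jefferson: Teal 4, Violet 1, Red 0, Amber 7, Green 0, Silver 9.
Adams: Teal 4, Violet 1, Red 1, Amber 6, Green 1, Silver 8.
Amber gets 7 under Jefferson and 6 under Adams.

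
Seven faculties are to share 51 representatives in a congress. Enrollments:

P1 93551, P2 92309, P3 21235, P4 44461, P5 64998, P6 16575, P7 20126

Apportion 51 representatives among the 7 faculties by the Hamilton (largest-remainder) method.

The standard divisor is 353255/51 ≈ 6926.569.
Standard quotas: P1 13.5061, P2 13.3268, P3 3.0657, P4 6.4189, P5 9.3839, P6 2.3930, P7 2.9056.
Lower quotas: P1 13, P2 13, P3 3, P4 6, P5 9, P6 2, P7 2 (sum 48, leaving 3 seats).
Remainders in descending order: P7 0.9056, P1 0.5061, P4 0.4189, P6 0.3930, P5 0.3839, P2 0.3268, P3 0.0657.
The surplus seats go to P7, P1, P4.

P1: 14; P2: 13; P3: 3; P4: 7; P5: 9; P6: 2; P7: 3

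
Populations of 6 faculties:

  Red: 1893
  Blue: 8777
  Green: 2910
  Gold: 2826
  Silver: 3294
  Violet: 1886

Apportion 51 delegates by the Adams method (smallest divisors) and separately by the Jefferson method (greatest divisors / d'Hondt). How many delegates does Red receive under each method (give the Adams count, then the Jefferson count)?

Adams: Red 5, Blue 19, Green 7, Gold 7, Silver 8, Violet 5.
Jefferson: Red 4, Blue 21, Green 7, Gold 7, Silver 8, Violet 4.
Red gets 5 under Adams and 4 under Jefferson.

5 and 4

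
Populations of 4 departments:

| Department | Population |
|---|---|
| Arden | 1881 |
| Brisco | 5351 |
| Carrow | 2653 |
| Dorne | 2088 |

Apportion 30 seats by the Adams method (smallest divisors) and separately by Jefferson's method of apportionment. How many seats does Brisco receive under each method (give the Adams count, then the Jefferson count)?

Adams: Arden 5, Brisco 13, Carrow 7, Dorne 5.
Jefferson: Arden 4, Brisco 14, Carrow 7, Dorne 5.
Brisco gets 13 under Adams and 14 under Jefferson.

13 and 14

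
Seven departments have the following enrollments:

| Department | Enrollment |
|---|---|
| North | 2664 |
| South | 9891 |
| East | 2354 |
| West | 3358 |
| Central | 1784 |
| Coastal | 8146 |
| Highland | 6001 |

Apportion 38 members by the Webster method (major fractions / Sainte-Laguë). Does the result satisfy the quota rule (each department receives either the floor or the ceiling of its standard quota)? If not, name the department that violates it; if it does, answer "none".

Standard quotas: North 2.960, South 10.991, East 2.616, West 3.731, Central 1.982, Coastal 9.052, Highland 6.668.
Webster allocation: North 3, South 11, East 3, West 4, Central 2, Coastal 9, Highland 6.
Every allocation lies between the lower and upper quota.

none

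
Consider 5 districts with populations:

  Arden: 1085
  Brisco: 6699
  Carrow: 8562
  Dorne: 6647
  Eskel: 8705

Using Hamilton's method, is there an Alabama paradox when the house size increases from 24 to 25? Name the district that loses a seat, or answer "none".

none

At 24 seats: Arden 1, Brisco 5, Carrow 6, Dorne 5, Eskel 7.
At 25 seats: Arden 1, Brisco 5, Carrow 7, Dorne 5, Eskel 7.
No district's allocation decreased.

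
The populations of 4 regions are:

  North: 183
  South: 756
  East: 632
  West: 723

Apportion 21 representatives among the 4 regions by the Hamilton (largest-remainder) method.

North=2, South=7, East=6, West=6

Standard divisor: 2294 ÷ 21 ≈ 109.238.
Standard quotas: North 1.675, South 6.921, East 5.786, West 6.619.
Lower quotas: North 1, South 6, East 5, West 6 (sum 18, leaving 3 seats).
Remainders in descending order: South 0.921, East 0.786, North 0.675, West 0.619.
Largest remainders: South, East, North receive the extra seats.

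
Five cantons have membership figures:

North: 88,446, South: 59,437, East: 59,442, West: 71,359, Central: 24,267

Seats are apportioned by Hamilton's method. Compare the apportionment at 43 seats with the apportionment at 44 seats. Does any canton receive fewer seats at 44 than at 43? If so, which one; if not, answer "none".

Central

At 43 seats: North 13, South 8, East 8, West 10, Central 4.
At 44 seats: North 13, South 9, East 9, West 10, Central 3.
Central drops from 4 to 3.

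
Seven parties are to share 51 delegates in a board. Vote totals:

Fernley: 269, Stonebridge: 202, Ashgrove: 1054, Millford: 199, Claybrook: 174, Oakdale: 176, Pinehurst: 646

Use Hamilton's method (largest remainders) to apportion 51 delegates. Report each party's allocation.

Total 2720; standard divisor 2720/51 ≈ 53.333.
Standard quotas: Fernley 5.044, Stonebridge 3.788, Ashgrove 19.762, Millford 3.731, Claybrook 3.263, Oakdale 3.300, Pinehurst 12.113.
Lower quotas: Fernley 5, Stonebridge 3, Ashgrove 19, Millford 3, Claybrook 3, Oakdale 3, Pinehurst 12 (sum 48, leaving 3 seats).
Remainders in descending order: Stonebridge 0.787, Ashgrove 0.762, Millford 0.731, Oakdale 0.300, Claybrook 0.263, Pinehurst 0.113, Fernley 0.044.
The surplus seats go to Stonebridge, Ashgrove, Millford.

Fernley: 5, Stonebridge: 4, Ashgrove: 20, Millford: 4, Claybrook: 3, Oakdale: 3, Pinehurst: 12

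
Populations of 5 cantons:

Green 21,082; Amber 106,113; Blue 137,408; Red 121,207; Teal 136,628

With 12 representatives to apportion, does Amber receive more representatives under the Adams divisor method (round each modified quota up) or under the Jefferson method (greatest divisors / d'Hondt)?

Jefferson

Adams: Green 1, Amber 2, Blue 3, Red 3, Teal 3.
Jefferson: Green 0, Amber 3, Blue 3, Red 3, Teal 3.
Amber gets 2 under Adams and 3 under Jefferson.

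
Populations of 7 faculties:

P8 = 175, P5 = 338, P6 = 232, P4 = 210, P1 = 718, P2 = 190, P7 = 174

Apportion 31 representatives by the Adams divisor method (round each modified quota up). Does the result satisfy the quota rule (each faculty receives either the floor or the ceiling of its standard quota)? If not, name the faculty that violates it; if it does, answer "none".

none

Standard quotas: P8 2.663, P5 5.144, P6 3.531, P4 3.196, P1 10.927, P2 2.892, P7 2.648.
Adams allocation: P8 3, P5 5, P6 4, P4 3, P1 10, P2 3, P7 3.
Every allocation lies between the lower and upper quota.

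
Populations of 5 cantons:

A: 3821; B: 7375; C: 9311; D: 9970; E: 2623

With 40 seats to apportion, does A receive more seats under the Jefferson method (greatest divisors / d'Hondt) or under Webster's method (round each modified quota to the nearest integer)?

Jefferson: A 4, B 9, C 12, D 12, E 3.
Webster: A 5, B 9, C 11, D 12, E 3.
A gets 4 under Jefferson and 5 under Webster.

Webster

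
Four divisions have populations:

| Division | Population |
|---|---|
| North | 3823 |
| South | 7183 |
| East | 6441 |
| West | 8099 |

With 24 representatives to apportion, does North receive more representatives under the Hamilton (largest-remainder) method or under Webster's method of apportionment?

Hamilton: North 3, South 7, East 6, West 8.
Webster: North 4, South 7, East 6, West 7.
North gets 3 under Hamilton and 4 under Webster.

Webster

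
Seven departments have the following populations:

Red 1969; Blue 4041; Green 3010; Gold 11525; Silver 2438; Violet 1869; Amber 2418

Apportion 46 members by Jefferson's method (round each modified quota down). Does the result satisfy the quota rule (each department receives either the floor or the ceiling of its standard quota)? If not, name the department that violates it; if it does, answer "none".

Standard quotas: Red 3.321, Blue 6.817, Green 5.077, Gold 19.441, Silver 4.113, Violet 3.153, Amber 4.079.
Jefferson allocation: Red 3, Blue 7, Green 5, Gold 20, Silver 4, Violet 3, Amber 4.
Every allocation lies between the lower and upper quota.

none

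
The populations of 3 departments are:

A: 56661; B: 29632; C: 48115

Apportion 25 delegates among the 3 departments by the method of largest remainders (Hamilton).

The standard divisor is 134408/25 ≈ 5376.32.
Standard quotas: A 10.5390, B 5.5116, C 8.9494.
Lower quotas: A 10, B 5, C 8 (sum 23, leaving 2 seats).
Remainders in descending order: C 0.9494, A 0.5390, B 0.5116.
The surplus seats go to C, A.

A 11, B 5, C 9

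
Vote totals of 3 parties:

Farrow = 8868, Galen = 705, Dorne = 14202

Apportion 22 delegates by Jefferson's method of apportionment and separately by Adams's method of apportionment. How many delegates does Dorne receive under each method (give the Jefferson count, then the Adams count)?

14 and 13

Jefferson: Farrow 8, Galen 0, Dorne 14.
Adams: Farrow 8, Galen 1, Dorne 13.
Dorne gets 14 under Jefferson and 13 under Adams.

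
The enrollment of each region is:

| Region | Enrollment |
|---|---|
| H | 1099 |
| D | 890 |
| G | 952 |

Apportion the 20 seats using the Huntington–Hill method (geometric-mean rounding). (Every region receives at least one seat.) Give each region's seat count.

With divisor 146.88: modified quotas H 7.482, D 6.059, G 6.481.
Geometric-mean thresholds: H √(7·8)=7.483, D √(6·7)=6.481, G √(6·7)=6.481.
Each quota rounded against its threshold gives H 7, D 6, G 7 (total 20).

H 7, D 6, G 7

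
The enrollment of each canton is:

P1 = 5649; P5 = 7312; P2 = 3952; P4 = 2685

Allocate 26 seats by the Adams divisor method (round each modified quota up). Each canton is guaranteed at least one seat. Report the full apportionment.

P1 7, P5 10, P2 5, P4 4

Standard divisor 19598/26 ≈ 753.769; standard quotas: P1 7.494, P5 9.701, P2 5.243, P4 3.562.
Rounding up gives 8, 10, 6, 4 = 28 seats, so the divisor must be adjusted.
With modified divisor 810: modified quotas P1 6.974, P5 9.027, P2 4.879, P4 3.315.
Rounding up: P1 7, P5 10, P2 5, P4 4 (total 26).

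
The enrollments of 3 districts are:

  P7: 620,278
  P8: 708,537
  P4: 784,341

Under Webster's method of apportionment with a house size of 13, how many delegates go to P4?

5

Standard divisor 2113156/13 ≈ 162550.462; standard quotas: P7 3.816, P8 4.359, P4 4.825.
Rounding to the nearest integer gives P7 4, P8 4, P4 5 — total 13, matching the house size, so no adjustment is needed.
P4 receives 5.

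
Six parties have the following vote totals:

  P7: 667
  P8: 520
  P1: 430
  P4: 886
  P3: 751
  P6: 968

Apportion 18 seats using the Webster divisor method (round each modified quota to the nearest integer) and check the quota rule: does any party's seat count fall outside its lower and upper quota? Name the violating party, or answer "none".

Standard quotas: P7 2.844, P8 2.217, P1 1.833, P4 3.777, P3 3.202, P6 4.127.
Webster allocation: P7 3, P8 2, P1 2, P4 4, P3 3, P6 4.
Every allocation lies between the lower and upper quota.

none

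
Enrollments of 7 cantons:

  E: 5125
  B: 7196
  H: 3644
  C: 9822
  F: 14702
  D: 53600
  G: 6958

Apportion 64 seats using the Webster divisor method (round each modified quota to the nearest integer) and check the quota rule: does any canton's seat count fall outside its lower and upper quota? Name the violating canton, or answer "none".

D

Standard quotas: E 3.246, B 4.558, H 2.308, C 6.221, F 9.312, D 33.949, G 4.407.
Webster allocation: E 3, B 5, H 2, C 6, F 9, D 35, G 4.
D has quota 33.949 (lower 33, upper 34) but receives 35 — outside the quota interval.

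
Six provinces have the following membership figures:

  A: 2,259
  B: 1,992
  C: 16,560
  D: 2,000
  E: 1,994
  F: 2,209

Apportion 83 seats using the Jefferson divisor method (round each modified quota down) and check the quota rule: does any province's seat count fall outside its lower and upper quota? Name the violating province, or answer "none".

C

Standard quotas: A 6.941, B 6.120, C 50.880, D 6.145, E 6.127, F 6.787.
Jefferson allocation: A 7, B 6, C 52, D 6, E 6, F 6.
C has quota 50.880 (lower 50, upper 51) but receives 52 — outside the quota interval.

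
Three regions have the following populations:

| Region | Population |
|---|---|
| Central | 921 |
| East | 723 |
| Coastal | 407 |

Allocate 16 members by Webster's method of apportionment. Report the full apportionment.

Central=7; East=6; Coastal=3

Standard divisor 2051/16 ≈ 128.188; standard quotas: Central 7.185, East 5.640, Coastal 3.175.
Rounding to the nearest integer gives Central 7, East 6, Coastal 3 — total 16, matching the house size, so no adjustment is needed.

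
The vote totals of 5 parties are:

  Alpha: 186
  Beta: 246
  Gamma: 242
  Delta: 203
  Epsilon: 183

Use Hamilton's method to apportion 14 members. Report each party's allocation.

Alpha 3, Beta 3, Gamma 3, Delta 3, Epsilon 2

Standard divisor: 1060 ÷ 14 ≈ 75.714.
Standard quotas: Alpha 2.457, Beta 3.249, Gamma 3.196, Delta 2.681, Epsilon 2.417.
Lower quotas: Alpha 2, Beta 3, Gamma 3, Delta 2, Epsilon 2 (sum 12, leaving 2 seats).
Remainders in descending order: Delta 0.681, Alpha 0.457, Epsilon 0.417, Beta 0.249, Gamma 0.196.
Largest remainders: Delta, Alpha receive the extra seats.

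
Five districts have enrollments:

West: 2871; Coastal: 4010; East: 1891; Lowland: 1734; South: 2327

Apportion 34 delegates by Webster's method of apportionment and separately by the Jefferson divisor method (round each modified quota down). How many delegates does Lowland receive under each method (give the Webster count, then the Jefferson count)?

5 and 4

Webster: West 8, Coastal 10, East 5, Lowland 5, South 6.
Jefferson: West 8, Coastal 11, East 5, Lowland 4, South 6.
Lowland gets 5 under Webster and 4 under Jefferson.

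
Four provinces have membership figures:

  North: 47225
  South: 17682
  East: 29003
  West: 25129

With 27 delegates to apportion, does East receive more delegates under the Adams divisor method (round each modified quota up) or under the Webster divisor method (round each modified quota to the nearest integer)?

Adams: North 10, South 4, East 7, West 6.
Webster: North 11, South 4, East 6, West 6.
East gets 7 under Adams and 6 under Webster.

Adams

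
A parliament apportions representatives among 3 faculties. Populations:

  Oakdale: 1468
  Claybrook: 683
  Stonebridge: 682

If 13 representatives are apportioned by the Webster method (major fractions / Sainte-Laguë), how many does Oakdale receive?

7

Standard divisor 2833/13 ≈ 217.923; standard quotas: Oakdale 6.736, Claybrook 3.134, Stonebridge 3.130.
Rounding to the nearest integer gives Oakdale 7, Claybrook 3, Stonebridge 3 — total 13, matching the house size, so no adjustment is needed.
Oakdale receives 7.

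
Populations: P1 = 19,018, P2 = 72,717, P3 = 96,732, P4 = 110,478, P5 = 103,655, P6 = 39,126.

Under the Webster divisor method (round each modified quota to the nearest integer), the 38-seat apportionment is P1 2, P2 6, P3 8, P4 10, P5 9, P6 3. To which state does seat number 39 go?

Priority for the next seat is population ÷ (current seats + 0.5).
Priorities: P1 7607.200, P2 11187.231, P3 11380.235, P4 10521.714, P5 10911.053, P6 11178.857.
Highest priority: P3.

P3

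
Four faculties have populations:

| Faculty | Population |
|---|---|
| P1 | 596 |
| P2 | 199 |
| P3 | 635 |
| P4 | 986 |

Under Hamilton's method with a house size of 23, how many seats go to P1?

6

Total 2416; standard divisor 2416/23 ≈ 105.043.
Standard quotas: P1 5.674, P2 1.894, P3 6.045, P4 9.387.
Lower quotas: P1 5, P2 1, P3 6, P4 9 (sum 21, leaving 2 seats).
Remainders in descending order: P2 0.894, P1 0.674, P4 0.387, P3 0.045.
The surplus seats go to P2, P1.
P1 receives 6.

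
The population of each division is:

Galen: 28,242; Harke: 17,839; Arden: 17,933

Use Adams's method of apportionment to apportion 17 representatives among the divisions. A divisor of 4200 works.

Galen: 7, Harke: 5, Arden: 5

With modified divisor 4200: modified quotas Galen 6.724, Harke 4.247, Arden 4.270.
Rounding up: Galen 7, Harke 5, Arden 5 (total 17).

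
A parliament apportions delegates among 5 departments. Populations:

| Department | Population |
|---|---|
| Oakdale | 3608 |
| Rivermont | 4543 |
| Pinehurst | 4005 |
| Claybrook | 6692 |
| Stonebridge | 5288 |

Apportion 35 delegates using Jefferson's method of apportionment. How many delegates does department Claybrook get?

Standard divisor 24136/35 ≈ 689.6; standard quotas: Oakdale 5.232, Rivermont 6.588, Pinehurst 5.808, Claybrook 9.704, Stonebridge 7.668.
Rounding down gives 5, 6, 5, 9, 7 = 32 seats, so the divisor must be adjusted.
With modified divisor 655: modified quotas Oakdale 5.508, Rivermont 6.936, Pinehurst 6.115, Claybrook 10.217, Stonebridge 8.073.
Rounding down: Oakdale 5, Rivermont 6, Pinehurst 6, Claybrook 10, Stonebridge 8 (total 35).
Claybrook receives 10.

10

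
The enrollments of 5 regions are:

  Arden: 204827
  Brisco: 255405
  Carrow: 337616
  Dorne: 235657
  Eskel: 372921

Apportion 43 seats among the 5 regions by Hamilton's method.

Arden: 6; Brisco: 8; Carrow: 10; Dorne: 7; Eskel: 12

The standard divisor is 1406426/43 ≈ 32707.581.
Standard quotas: Arden 6.2624, Brisco 7.8087, Carrow 10.3223, Dorne 7.2050, Eskel 11.4017.
Lower quotas: Arden 6, Brisco 7, Carrow 10, Dorne 7, Eskel 11 (sum 41, leaving 2 seats).
Remainders in descending order: Brisco 0.8087, Eskel 0.4017, Carrow 0.3223, Arden 0.2624, Dorne 0.2050.
The surplus seats go to Brisco, Eskel.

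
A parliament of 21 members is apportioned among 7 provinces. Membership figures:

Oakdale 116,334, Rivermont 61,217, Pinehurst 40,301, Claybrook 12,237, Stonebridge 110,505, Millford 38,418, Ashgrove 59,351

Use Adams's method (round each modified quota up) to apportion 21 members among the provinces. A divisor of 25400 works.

With modified divisor 25400: modified quotas Oakdale 4.580, Rivermont 2.410, Pinehurst 1.587, Claybrook 0.482, Stonebridge 4.351, Millford 1.513, Ashgrove 2.337.
Rounding up: Oakdale 5, Rivermont 3, Pinehurst 2, Claybrook 1, Stonebridge 5, Millford 2, Ashgrove 3 (total 21).

Oakdale 5; Rivermont 3; Pinehurst 2; Claybrook 1; Stonebridge 5; Millford 2; Ashgrove 3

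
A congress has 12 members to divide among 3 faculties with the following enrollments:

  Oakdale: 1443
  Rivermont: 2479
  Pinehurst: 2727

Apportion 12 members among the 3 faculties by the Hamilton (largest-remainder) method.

Total 6649; standard divisor 6649/12 ≈ 554.083.
Standard quotas: Oakdale 2.604, Rivermont 4.474, Pinehurst 4.922.
Lower quotas: Oakdale 2, Rivermont 4, Pinehurst 4 (sum 10, leaving 2 seats).
Remainders in descending order: Pinehurst 0.922, Oakdale 0.604, Rivermont 0.474.
Largest remainders: Pinehurst, Oakdale receive the extra seats.

Oakdale=3, Rivermont=4, Pinehurst=5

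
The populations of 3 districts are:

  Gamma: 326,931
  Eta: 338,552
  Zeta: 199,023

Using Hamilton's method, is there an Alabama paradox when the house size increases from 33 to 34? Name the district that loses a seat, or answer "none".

At 33 seats: Gamma 12, Eta 13, Zeta 8.
At 34 seats: Gamma 13, Eta 13, Zeta 8.
No district's allocation decreased.

none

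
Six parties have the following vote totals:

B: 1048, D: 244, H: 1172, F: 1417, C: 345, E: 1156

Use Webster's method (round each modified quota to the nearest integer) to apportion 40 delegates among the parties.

B 8, D 2, H 9, F 10, C 3, E 8

Standard divisor 5382/40 ≈ 134.55; standard quotas: B 7.789, D 1.813, H 8.711, F 10.531, C 2.564, E 8.592.
Rounding to the nearest integer gives 8, 2, 9, 11, 3, 9 = 42 seats, so the divisor must be adjusted.
With modified divisor 136.9: modified quotas B 7.655, D 1.782, H 8.561, F 10.351, C 2.520, E 8.444.
Rounding to the nearest integer: B 8, D 2, H 9, F 10, C 3, E 8 (total 40).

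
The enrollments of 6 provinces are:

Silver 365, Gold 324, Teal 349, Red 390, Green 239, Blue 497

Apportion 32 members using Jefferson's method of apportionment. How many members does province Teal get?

Standard divisor 2164/32 ≈ 67.625; standard quotas: Silver 5.397, Gold 4.791, Teal 5.161, Red 5.767, Green 3.534, Blue 7.349.
Rounding down gives 5, 4, 5, 5, 3, 7 = 29 seats, so the divisor must be adjusted.
With modified divisor 61.5: modified quotas Silver 5.935, Gold 5.268, Teal 5.675, Red 6.341, Green 3.886, Blue 8.081.
Rounding down: Silver 5, Gold 5, Teal 5, Red 6, Green 3, Blue 8 (total 32).
Teal receives 5.

5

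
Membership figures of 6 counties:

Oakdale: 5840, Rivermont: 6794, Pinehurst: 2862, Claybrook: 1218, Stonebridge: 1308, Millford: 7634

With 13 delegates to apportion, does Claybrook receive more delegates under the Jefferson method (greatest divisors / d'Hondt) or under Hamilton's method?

Hamilton

Jefferson: Oakdale 3, Rivermont 4, Pinehurst 1, Claybrook 0, Stonebridge 0, Millford 5.
Hamilton: Oakdale 3, Rivermont 3, Pinehurst 1, Claybrook 1, Stonebridge 1, Millford 4.
Claybrook gets 0 under Jefferson and 1 under Hamilton.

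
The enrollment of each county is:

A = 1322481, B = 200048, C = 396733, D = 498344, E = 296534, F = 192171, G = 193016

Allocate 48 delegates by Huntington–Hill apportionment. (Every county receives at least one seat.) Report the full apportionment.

With divisor 65419: modified quotas A 20.216, B 3.058, C 6.064, D 7.618, E 4.533, F 2.938, G 2.950.
Geometric-mean thresholds: A √(20·21)=20.494, B √(3·4)=3.464, C √(6·7)=6.481, D √(7·8)=7.483, E √(4·5)=4.472, F √(2·3)=2.449, G √(2·3)=2.449.
Each quota rounded against its threshold gives A 20, B 3, C 6, D 8, E 5, F 3, G 3 (total 48).

A=20, B=3, C=6, D=8, E=5, F=3, G=3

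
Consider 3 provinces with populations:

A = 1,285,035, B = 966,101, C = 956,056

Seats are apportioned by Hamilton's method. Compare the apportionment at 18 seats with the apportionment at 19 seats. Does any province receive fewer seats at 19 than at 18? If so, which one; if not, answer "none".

At 18 seats: A 7, B 6, C 5.
At 19 seats: A 7, B 6, C 6.
No province's allocation decreased.

none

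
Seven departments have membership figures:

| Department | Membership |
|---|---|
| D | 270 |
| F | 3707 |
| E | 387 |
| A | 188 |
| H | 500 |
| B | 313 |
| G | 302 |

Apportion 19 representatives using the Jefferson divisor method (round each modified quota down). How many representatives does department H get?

1

Standard divisor 5667/19 ≈ 298.263; standard quotas: D 0.905, F 12.429, E 1.298, A 0.630, H 1.676, B 1.049, G 1.013.
Rounding down gives 0, 12, 1, 0, 1, 1, 1 = 16 seats, so the divisor must be adjusted.
With modified divisor 260: modified quotas D 1.038, F 14.258, E 1.488, A 0.723, H 1.923, B 1.204, G 1.162.
Rounding down: D 1, F 14, E 1, A 0, H 1, B 1, G 1 (total 19).
H receives 1.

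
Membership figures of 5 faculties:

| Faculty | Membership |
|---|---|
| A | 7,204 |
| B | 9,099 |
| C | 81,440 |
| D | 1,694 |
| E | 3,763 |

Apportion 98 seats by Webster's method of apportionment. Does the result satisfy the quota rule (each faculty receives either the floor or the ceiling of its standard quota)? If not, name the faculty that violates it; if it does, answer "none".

Standard quotas: A 6.841, B 8.641, C 77.336, D 1.609, E 3.573.
Webster allocation: A 7, B 9, C 76, D 2, E 4.
C has quota 77.336 (lower 77, upper 78) but receives 76 — outside the quota interval.

C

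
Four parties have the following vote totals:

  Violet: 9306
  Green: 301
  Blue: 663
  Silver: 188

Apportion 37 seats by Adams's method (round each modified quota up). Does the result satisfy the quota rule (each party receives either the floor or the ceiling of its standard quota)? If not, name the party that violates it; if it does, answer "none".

Standard quotas: Violet 32.924, Green 1.065, Blue 2.346, Silver 0.665.
Adams allocation: Violet 31, Green 2, Blue 3, Silver 1.
Violet has quota 32.924 (lower 32, upper 33) but receives 31 — outside the quota interval.

Violet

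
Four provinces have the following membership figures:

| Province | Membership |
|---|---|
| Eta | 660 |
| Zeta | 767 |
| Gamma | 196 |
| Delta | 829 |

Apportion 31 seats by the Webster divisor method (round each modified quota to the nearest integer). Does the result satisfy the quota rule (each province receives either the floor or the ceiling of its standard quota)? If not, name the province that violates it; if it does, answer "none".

Standard quotas: Eta 8.344, Zeta 9.697, Gamma 2.478, Delta 10.481.
Webster allocation: Eta 8, Zeta 10, Gamma 2, Delta 11.
Every allocation lies between the lower and upper quota.

none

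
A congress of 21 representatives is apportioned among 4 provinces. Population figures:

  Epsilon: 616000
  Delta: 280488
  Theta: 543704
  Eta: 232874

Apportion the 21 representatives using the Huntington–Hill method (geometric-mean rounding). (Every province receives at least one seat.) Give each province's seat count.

Epsilon 8; Delta 3; Theta 7; Eta 3

With divisor 81643: modified quotas Epsilon 7.545, Delta 3.436, Theta 6.660, Eta 2.852.
Geometric-mean thresholds: Epsilon √(7·8)=7.483, Delta √(3·4)=3.464, Theta √(6·7)=6.481, Eta √(2·3)=2.449.
Each quota rounded against its threshold gives Epsilon 8, Delta 3, Theta 7, Eta 3 (total 21).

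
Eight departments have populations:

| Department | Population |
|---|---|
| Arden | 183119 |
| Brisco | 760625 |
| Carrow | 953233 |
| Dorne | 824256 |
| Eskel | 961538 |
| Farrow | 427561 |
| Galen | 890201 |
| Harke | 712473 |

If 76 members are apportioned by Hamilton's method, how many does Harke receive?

9

The standard divisor is 5713006/76 ≈ 75171.132.
Standard quotas: Arden 2.4360, Brisco 10.1186, Carrow 12.6808, Dorne 10.9651, Eskel 12.7913, Farrow 5.6878, Galen 11.8423, Harke 9.4780.
Lower quotas: Arden 2, Brisco 10, Carrow 12, Dorne 10, Eskel 12, Farrow 5, Galen 11, Harke 9 (sum 71, leaving 5 seats).
Remainders in descending order: Dorne 0.9651, Galen 0.8423, Eskel 0.7913, Farrow 0.6878, Carrow 0.6808, Harke 0.4780, Arden 0.4360, Brisco 0.1186.
The surplus seats go to Dorne, Galen, Eskel, Farrow, Carrow.
Harke receives 9.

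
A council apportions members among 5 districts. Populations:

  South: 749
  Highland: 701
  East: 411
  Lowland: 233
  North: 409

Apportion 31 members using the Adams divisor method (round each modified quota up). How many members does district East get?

5

Standard divisor 2503/31 ≈ 80.742; standard quotas: South 9.276, Highland 8.682, East 5.090, Lowland 2.886, North 5.066.
Rounding up gives 10, 9, 6, 3, 6 = 34 seats, so the divisor must be adjusted.
With modified divisor 85: modified quotas South 8.812, Highland 8.247, East 4.835, Lowland 2.741, North 4.812.
Rounding up: South 9, Highland 9, East 5, Lowland 3, North 5 (total 31).
East receives 5.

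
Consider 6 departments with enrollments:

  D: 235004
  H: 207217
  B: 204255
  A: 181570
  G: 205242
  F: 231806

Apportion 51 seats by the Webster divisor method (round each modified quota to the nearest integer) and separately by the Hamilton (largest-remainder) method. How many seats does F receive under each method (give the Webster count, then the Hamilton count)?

Webster: D 10, H 8, B 8, A 7, G 8, F 10.
Hamilton: D 10, H 9, B 8, A 7, G 8, F 9.
F gets 10 under Webster and 9 under Hamilton.

10 and 9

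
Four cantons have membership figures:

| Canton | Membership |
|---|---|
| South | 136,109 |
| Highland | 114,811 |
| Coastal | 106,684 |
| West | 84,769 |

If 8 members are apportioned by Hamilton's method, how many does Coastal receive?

Total 442373; standard divisor 442373/8 ≈ 55296.625.
Standard quotas: South 2.4614, Highland 2.0763, Coastal 1.9293, West 1.5330.
Lower quotas: South 2, Highland 2, Coastal 1, West 1 (sum 6, leaving 2 seats).
Remainders in descending order: Coastal 0.9293, West 0.5330, South 0.4614, Highland 0.0763.
Largest remainders: Coastal, West receive the extra seats.
Coastal receives 2.

2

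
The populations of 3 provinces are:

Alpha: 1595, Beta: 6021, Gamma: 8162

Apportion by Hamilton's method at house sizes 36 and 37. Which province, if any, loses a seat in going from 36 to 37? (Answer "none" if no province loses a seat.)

none

At 36 seats: Alpha 4, Beta 14, Gamma 18.
At 37 seats: Alpha 4, Beta 14, Gamma 19.
No province's allocation decreased.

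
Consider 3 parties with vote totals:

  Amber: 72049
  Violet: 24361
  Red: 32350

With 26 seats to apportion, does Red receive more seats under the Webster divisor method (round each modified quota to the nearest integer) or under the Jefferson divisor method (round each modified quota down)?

Webster

Webster: Amber 14, Violet 5, Red 7.
Jefferson: Amber 15, Violet 5, Red 6.
Red gets 7 under Webster and 6 under Jefferson.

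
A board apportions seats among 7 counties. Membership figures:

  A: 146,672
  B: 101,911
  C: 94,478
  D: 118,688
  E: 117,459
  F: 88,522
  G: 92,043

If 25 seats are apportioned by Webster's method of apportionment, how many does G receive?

Standard divisor 759773/25 ≈ 30390.92; standard quotas: A 4.826, B 3.353, C 3.109, D 3.905, E 3.865, F 2.913, G 3.029.
Rounding to the nearest integer gives A 5, B 3, C 3, D 4, E 4, F 3, G 3 — total 25, matching the house size, so no adjustment is needed.
G receives 3.

3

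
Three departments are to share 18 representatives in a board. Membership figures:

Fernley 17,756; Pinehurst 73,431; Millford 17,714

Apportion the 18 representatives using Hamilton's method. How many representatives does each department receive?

The standard divisor is 108901/18 ≈ 6050.056.
Standard quotas: Fernley 2.9348, Pinehurst 12.1372, Millford 2.9279.
Lower quotas: Fernley 2, Pinehurst 12, Millford 2 (sum 16, leaving 2 seats).
Remainders in descending order: Fernley 0.9348, Millford 0.9279, Pinehurst 0.1372.
The surplus seats go to Fernley, Millford.

Fernley: 3; Pinehurst: 12; Millford: 3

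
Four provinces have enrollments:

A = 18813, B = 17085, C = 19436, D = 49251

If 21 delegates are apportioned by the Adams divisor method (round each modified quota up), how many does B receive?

Standard divisor 104585/21 ≈ 4980.238; standard quotas: A 3.778, B 3.431, C 3.903, D 9.889.
Rounding up gives 4, 4, 4, 10 = 22 seats, so the divisor must be adjusted.
With modified divisor 5600: modified quotas A 3.359, B 3.051, C 3.471, D 8.795.
Rounding up: A 4, B 4, C 4, D 9 (total 21).
B receives 4.

4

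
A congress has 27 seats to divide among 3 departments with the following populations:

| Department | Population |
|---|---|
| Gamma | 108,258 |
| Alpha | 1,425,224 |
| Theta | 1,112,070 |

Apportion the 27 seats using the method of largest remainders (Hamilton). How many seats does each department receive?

Standard divisor: 2645552 ÷ 27 ≈ 97983.407.
Standard quotas: Gamma 1.1049, Alpha 14.5456, Theta 11.3496.
Lower quotas: Gamma 1, Alpha 14, Theta 11 (sum 26, leaving 1 seat).
Remainders in descending order: Alpha 0.5456, Theta 0.3496, Gamma 0.1049.
Largest remainder: Alpha receives the extra seat.

Gamma 1, Alpha 15, Theta 11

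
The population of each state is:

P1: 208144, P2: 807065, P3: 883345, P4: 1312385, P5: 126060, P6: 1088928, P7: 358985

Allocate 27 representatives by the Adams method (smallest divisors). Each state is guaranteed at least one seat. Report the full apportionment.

Standard divisor 4784912/27 ≈ 177218.963; standard quotas: P1 1.175, P2 4.554, P3 4.984, P4 7.405, P5 0.711, P6 6.145, P7 2.026.
Rounding up gives 2, 5, 5, 8, 1, 7, 3 = 31 seats, so the divisor must be adjusted.
With modified divisor 203680: modified quotas P1 1.022, P2 3.962, P3 4.337, P4 6.443, P5 0.619, P6 5.346, P7 1.762.
Rounding up: P1 2, P2 4, P3 5, P4 7, P5 1, P6 6, P7 2 (total 27).

P1=2; P2=4; P3=5; P4=7; P5=1; P6=6; P7=2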